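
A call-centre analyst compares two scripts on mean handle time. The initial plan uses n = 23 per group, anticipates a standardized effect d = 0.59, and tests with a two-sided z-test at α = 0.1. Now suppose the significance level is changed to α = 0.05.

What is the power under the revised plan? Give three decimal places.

Power ≈ 0.516

δ = d·√(n/2) = 0.59 × √(23/2) = 2.0008 (unchanged). New critical value: z_{0.025} = 1.960.
Revised power = Φ(δ − 1.960) + Φ(−δ − 1.960) = Φ(0.041) + Φ(-3.961) = 0.5163 + 0.0000 = 0.5163.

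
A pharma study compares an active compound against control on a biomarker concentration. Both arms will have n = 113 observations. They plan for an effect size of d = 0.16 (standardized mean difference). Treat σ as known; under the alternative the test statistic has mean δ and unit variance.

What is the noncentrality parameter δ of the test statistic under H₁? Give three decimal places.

δ = d·√(n/2) = 0.16 × √(113/2) = 1.2027

δ ≈ 1.203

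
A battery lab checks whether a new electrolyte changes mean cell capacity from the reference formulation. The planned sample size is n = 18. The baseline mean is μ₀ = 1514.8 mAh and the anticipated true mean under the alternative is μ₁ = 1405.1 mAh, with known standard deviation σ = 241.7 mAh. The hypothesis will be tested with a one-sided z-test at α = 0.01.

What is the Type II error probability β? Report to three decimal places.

β ≈ 0.656

Standardized effect: d = |μ₁ − μ₀| / σ = |1405.1 − 1514.8| / 241.7 = 0.4539
Noncentrality parameter: δ = d·√n = 0.4539 × √18 = 1.9256
One-sided α = 0.01 → critical value z_{0.01} = 2.326.
Power = P(Z > 2.326 − δ) = Φ(-0.401) = 0.3443.
Type II error: β = 1 − power = 1 − 0.3443 = 0.6557.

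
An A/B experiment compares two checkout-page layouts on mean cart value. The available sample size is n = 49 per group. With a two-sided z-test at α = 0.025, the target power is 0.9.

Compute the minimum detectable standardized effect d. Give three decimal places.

d ≈ 0.712

Required noncentrality: δ = z_{0.0125} + z_{0.10} = 2.241 + 1.282 = 3.523.
(The second rejection-region term Φ(−δ − z_{α/2}) is negligible and dropped.)
δ = d·√(n/2) ⇒ d = δ/√(n/2) = 3.523/√(49/2) = 0.7117.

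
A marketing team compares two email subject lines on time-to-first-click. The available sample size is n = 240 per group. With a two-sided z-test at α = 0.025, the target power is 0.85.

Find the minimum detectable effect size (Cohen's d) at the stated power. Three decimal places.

Required noncentrality: δ = z_{0.0125} + z_{0.15} = 2.241 + 1.036 = 3.278.
(The second rejection-region term Φ(−δ − z_{α/2}) is negligible and dropped.)
δ = d·√(n/2) ⇒ d = δ/√(n/2) = 3.278/√(240/2) = 0.2992.

d ≈ 0.299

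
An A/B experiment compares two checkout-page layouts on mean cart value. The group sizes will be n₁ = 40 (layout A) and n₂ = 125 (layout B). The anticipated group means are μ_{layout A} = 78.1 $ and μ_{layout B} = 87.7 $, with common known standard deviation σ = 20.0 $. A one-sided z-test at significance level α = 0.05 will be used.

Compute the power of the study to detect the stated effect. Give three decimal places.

Power ≈ 0.841

Standardized effect: d = |μ_{layout A} − μ_{layout B}| / σ = |78.1 − 87.7| / 20.0 = 0.4800
Noncentrality parameter: δ = d / √(1/n₁ + 1/n₂) = 0.4800 / √(1/40 + 1/125) = 2.6423
One-sided α = 0.05 → critical value z_{0.05} = 1.645.
Power = Φ(δ − 1.645) = Φ(0.997) = 0.8407.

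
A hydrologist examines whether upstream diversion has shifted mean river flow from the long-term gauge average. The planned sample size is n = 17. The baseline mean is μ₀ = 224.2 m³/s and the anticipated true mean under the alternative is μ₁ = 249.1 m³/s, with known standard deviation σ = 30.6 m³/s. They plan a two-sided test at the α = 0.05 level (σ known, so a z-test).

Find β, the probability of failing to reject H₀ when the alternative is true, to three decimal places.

β ≈ 0.081

Standardized effect: d = |μ₁ − μ₀| / σ = |249.1 − 224.2| / 30.6 = 0.8137
Noncentrality parameter: δ = d·√n = 0.8137 × √17 = 3.3551
Critical value for a two-sided test at α = 0.05: z_{α/2} = 1.960.
Power = Φ(δ − 1.960) + Φ(−δ − 1.960) = Φ(1.395) + Φ(-5.315) = 0.9185 + 0.0000 = 0.9185.
Type II error: β = 1 − power = 1 − 0.9185 = 0.0815.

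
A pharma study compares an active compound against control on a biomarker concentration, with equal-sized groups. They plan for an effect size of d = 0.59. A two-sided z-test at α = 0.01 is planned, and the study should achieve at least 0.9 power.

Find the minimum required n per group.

For power 0.9 need Φ(δ − z_{0.005}) = 0.9, so δ = z_{0.005} + z_{0.10} = 2.576 + 1.282 = 3.857.
(For δ > 0 the lower-tail rejection region contributes negligibly to power, so the one-term inversion is standard.)
δ = d·√(n/2) ⇒ n = 2(δ/d)² = 2 × (3.857 / 0.59)² = 85.49.
Round up to the next whole unit.

n = 86 per group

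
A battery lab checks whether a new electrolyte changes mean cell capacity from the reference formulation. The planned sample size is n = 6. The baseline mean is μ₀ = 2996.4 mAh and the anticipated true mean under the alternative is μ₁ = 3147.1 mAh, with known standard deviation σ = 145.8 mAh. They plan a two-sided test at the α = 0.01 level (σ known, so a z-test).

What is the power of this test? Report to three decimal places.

Power ≈ 0.482

Standardized effect: d = |μ₁ − μ₀| / σ = |3147.1 − 2996.4| / 145.8 = 1.0336
Noncentrality parameter: δ = d·√n = 1.0336 × √6 = 2.5318
Critical value for a two-sided test at α = 0.01: z_{α/2} = 2.576.
Power = Φ(δ − 2.576) + Φ(−δ − 2.576) = Φ(-0.044) + Φ(-5.108) = 0.4824 + 0.0000 = 0.4824.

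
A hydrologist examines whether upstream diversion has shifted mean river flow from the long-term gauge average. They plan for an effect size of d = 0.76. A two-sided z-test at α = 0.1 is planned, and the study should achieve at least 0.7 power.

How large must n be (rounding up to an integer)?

For power 0.7 need Φ(δ − z_{0.05}) = 0.7, so δ = z_{0.05} + z_{0.30} = 1.645 + 0.524 = 2.169.
(The Φ(−δ − z_{α/2}) term is vanishingly small for δ > 0 and is dropped in the standard sample-size formula.)
δ = d·√n ⇒ n = (δ/d)² = (2.169 / 0.76)² = 8.15.
Round up to the next whole unit.

n = 9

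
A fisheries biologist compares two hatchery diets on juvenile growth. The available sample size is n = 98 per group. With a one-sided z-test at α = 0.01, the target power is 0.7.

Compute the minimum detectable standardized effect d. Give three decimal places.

d ≈ 0.407

Need Φ(δ − 2.326) = 0.7, so δ = 2.326 + 0.524 = 2.851.
δ = d·√(n/2) ⇒ d = δ/√(n/2) = 2.851/√(98/2) = 0.4072.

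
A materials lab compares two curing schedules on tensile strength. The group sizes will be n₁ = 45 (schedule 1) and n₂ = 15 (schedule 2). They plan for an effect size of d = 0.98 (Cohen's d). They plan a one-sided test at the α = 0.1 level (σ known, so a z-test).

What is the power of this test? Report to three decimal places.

Power ≈ 0.978

Noncentrality parameter: δ = d / √(1/n₁ + 1/n₂) = 0.98 / √(1/45 + 1/15) = 3.2870
Critical value for a one-sided test at α = 0.1: z_α = 1.282.
Power = P(Z > 1.282 − δ) = Φ(2.005) = 0.9775.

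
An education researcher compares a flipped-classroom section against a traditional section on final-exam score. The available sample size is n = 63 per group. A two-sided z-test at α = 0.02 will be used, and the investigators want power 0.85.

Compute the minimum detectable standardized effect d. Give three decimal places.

Need Φ(δ − 2.326) = 0.85, so δ = 2.326 + 1.036 = 3.363.
(The second rejection-region term Φ(−δ − z_{α/2}) is negligible and dropped.)
δ = d·√(n/2) ⇒ d = δ/√(n/2) = 3.363/√(63/2) = 0.5992.

d ≈ 0.599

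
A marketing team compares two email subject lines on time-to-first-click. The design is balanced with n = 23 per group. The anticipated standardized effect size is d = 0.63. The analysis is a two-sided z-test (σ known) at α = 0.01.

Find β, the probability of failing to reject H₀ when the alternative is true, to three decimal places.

Noncentrality parameter: δ = d·√(n/2) = 0.63 × √(23/2) = 2.1364
Critical value for a two-sided test at α = 0.01: z_{α/2} = 2.576.
Power = Φ(δ − 2.576) + Φ(−δ − 2.576) = Φ(-0.439) + Φ(-4.712) = 0.3302 + 0.0000 = 0.3302.
Type II error: β = 1 − power = 1 − 0.3302 = 0.6698.

β ≈ 0.670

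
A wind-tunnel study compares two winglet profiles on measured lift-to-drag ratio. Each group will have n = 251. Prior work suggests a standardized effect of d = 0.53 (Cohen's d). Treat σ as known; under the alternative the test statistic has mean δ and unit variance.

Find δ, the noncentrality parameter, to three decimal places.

The noncentrality parameter scales effect size by the design's sample-size factor: δ = d·√(n/2) = 0.53 × √(251/2) = 5.9374

δ ≈ 5.937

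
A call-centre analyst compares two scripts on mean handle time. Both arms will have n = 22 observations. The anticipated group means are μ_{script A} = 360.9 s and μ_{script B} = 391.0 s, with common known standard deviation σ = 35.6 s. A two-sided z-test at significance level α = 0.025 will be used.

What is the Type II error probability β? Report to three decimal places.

β ≈ 0.287

Standardized effect: d = |μ_{script A} − μ_{script B}| / σ = |360.9 − 391.0| / 35.6 = 0.8455
Noncentrality parameter: λ = d·√(n/2) = 0.8455 × √(22/2) = 2.8042
Two-sided α = 0.025 → critical value z_{0.0125} = 2.241.
Power = Φ(λ − 2.241) + Φ(−λ − 2.241) = Φ(0.563) + Φ(-5.046) = 0.7132 + 0.0000 = 0.7132.
Type II error: β = 1 − power = 1 − 0.7132 = 0.2868.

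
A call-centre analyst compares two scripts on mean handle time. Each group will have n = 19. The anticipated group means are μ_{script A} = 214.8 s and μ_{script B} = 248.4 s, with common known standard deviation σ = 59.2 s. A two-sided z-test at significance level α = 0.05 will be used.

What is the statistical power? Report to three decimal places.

Standardized effect: d = |μ_{script A} − μ_{script B}| / σ = |214.8 − 248.4| / 59.2 = 0.5676
Noncentrality parameter: δ = d·√(n/2) = 0.5676 × √(19/2) = 1.7494
Critical value for a two-sided test at α = 0.05: z_{α/2} = 1.960.
Power = Φ(δ − 1.960) + Φ(−δ − 1.960) = Φ(-0.211) + Φ(-3.709) = 0.4166 + 0.0001 = 0.4167.

Power ≈ 0.417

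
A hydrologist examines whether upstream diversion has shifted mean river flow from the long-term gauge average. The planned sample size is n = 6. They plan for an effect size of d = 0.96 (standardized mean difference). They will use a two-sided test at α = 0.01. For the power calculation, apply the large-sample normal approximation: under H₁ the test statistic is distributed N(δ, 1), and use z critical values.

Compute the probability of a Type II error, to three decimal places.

Noncentrality parameter: δ = d·√n = 0.96 × √6 = 2.3515
Two-sided α = 0.01 → critical value z_{0.005} = 2.576.
Power = Φ(δ − 2.576) + Φ(−δ − 2.576) = Φ(-0.224) + Φ(-4.927) = 0.4113 + 0.0000 = 0.4113.
Type II error: β = 1 − power = 1 − 0.4113 = 0.5887.

β ≈ 0.589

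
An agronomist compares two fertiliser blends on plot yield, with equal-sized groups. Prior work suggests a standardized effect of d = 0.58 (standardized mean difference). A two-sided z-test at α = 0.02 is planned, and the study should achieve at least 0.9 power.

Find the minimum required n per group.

Set Φ(δ − 2.326) = 0.9; then δ − 2.326 = Φ⁻¹(0.9) = 1.282, giving δ = 3.608.
(Ignoring the negligible lower-tail rejection probability gives the usual closed-form inversion.)
δ = d·√(n/2) ⇒ n = 2(δ/d)² = 2 × (3.608 / 0.58)² = 77.39.
Rounding up, n = 78 per group.

n = 78 per group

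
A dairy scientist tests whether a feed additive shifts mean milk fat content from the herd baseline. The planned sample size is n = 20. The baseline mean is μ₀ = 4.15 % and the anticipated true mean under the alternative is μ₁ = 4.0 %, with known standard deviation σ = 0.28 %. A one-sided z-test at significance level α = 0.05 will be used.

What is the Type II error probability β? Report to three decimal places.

β ≈ 0.226

Standardized effect: d = |μ₁ − μ₀| / σ = |4.0 − 4.15| / 0.28 = 0.5357
Noncentrality parameter: δ = d·√n = 0.5357 × √20 = 2.3958
One-sided α = 0.05 → critical value z_{0.05} = 1.645.
Power = P(Z > 1.645 − δ) = Φ(0.751) = 0.7737.
Type II error: β = 1 − power = 1 − 0.7737 = 0.2263.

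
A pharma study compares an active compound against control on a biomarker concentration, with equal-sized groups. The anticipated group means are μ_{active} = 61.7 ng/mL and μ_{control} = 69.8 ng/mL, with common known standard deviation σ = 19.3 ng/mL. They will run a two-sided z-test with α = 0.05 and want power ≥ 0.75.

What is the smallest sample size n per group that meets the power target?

Standardized effect: d = |μ_{active} − μ_{control}| / σ = |61.7 − 69.8| / 19.3 = 0.4197
For power 0.75 need Φ(δ − z_{0.025}) = 0.75, so δ = z_{0.025} + z_{0.25} = 1.960 + 0.674 = 2.634.
(For δ > 0 the lower-tail rejection region contributes negligibly to power, so the one-term inversion is standard.)
δ = d·√(n/2) ⇒ n = 2(δ/d)² = 2 × (2.634 / 0.4197)² = 78.81.
Rounding up, n = 79 per group.

n = 79 per group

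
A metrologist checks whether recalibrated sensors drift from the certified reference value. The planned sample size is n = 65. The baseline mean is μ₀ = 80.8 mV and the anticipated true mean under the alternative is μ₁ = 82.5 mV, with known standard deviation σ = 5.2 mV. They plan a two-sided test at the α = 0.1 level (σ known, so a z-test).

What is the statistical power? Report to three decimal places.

Standardized effect: d = |μ₁ − μ₀| / σ = |82.5 − 80.8| / 5.2 = 0.3269
Noncentrality parameter: δ = d·√n = 0.3269 × √65 = 2.6357
Two-sided α = 0.1 → critical value z_{0.05} = 1.645.
Power = Φ(δ − 1.645) + Φ(−δ − 1.645) = Φ(0.991) + Φ(-4.281) = 0.8391 + 0.0000 = 0.8391.

Power ≈ 0.839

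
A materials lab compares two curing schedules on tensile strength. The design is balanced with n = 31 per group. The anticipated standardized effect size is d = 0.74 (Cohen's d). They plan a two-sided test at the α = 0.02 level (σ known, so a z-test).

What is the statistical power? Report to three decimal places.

Noncentrality parameter: δ = d·√(n/2) = 0.74 × √(31/2) = 2.9134
Two-sided α = 0.02 → critical value z_{0.01} = 2.326.
Power = Φ(δ − 2.326) + Φ(−δ − 2.326) = Φ(0.587) + Φ(-5.240) = 0.7214 + 0.0000 = 0.7214.

Power ≈ 0.721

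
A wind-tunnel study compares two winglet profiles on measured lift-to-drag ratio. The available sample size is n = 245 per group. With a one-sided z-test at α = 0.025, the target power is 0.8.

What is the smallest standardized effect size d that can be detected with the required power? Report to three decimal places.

d ≈ 0.253

Need Φ(δ − 1.960) = 0.8, so δ = 1.960 + 0.842 = 2.802.
δ = d·√(n/2) ⇒ d = δ/√(n/2) = 2.802/√(245/2) = 0.2531.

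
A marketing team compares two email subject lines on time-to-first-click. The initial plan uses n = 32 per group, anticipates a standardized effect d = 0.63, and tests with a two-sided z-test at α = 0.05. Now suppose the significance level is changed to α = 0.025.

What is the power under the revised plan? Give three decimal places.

Power ≈ 0.610

δ = d·√(n/2) = 0.63 × √(32/2) = 2.5200 (unchanged). New critical value: z_{0.0125} = 2.241.
Revised power = Φ(δ − 2.241) + Φ(−δ − 2.241) = Φ(0.279) + Φ(-4.761) = 0.6097 + 0.0000 = 0.6097.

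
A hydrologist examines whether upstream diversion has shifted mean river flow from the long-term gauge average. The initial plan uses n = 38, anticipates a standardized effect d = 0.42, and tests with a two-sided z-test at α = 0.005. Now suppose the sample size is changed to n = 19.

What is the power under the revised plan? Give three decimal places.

With n = 19: δ = d·√n = 0.42 × √19 = 1.8307. Critical value z_{0.0025} = 2.807.
Revised power = Φ(δ − 2.807) + Φ(−δ − 2.807) = Φ(-0.976) + Φ(-4.638) = 0.1645 + 0.0000 = 0.1645.

Power ≈ 0.164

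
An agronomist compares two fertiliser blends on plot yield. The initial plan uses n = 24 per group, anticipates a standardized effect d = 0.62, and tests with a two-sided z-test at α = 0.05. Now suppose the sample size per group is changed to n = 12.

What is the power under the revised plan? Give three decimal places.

Power ≈ 0.330

With n = 12 per group: δ = d·√(n/2) = 0.62 × √(12/2) = 1.5187. Critical value z_{0.025} = 1.960.
Revised power = Φ(δ − 1.960) + Φ(−δ − 1.960) = Φ(-0.441) + Φ(-3.479) = 0.3295 + 0.0003 = 0.3298.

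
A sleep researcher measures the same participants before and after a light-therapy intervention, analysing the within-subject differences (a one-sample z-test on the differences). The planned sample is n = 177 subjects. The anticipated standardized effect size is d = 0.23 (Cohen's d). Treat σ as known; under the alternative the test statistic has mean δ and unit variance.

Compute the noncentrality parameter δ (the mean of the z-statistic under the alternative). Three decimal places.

δ ≈ 3.060

δ = d·√n = 0.23 × √177 = 3.0600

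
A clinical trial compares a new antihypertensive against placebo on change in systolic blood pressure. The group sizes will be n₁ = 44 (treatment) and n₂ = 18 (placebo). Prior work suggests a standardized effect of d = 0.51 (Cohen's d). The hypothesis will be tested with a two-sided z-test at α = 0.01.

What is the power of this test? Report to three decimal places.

Noncentrality parameter: δ = d / √(1/n₁ + 1/n₂) = 0.51 / √(1/44 + 1/18) = 1.8228
Critical value for a two-sided test at α = 0.01: z_{α/2} = 2.576.
Power = Φ(δ − 2.576) + Φ(−δ − 2.576) = Φ(-0.753) + Φ(-4.399) = 0.2257 + 0.0000 = 0.2257.

Power ≈ 0.226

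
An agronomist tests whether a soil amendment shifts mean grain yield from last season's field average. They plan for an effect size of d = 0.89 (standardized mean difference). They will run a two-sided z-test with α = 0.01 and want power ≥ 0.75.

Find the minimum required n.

For power 0.75 need Φ(δ − z_{0.005}) = 0.75, so δ = z_{0.005} + z_{0.25} = 2.576 + 0.674 = 3.250.
(For δ > 0 the lower-tail rejection region contributes negligibly to power, so the one-term inversion is standard.)
δ = d·√n ⇒ n = (δ/d)² = (3.250 / 0.89)² = 13.34.
Rounding up, n = 14.

n = 14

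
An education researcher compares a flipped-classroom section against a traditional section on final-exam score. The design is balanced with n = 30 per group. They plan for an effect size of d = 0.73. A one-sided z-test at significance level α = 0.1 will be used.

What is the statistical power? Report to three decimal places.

Power ≈ 0.939

Noncentrality parameter: δ = d·√(n/2) = 0.73 × √(30/2) = 2.8273
One-sided α = 0.1 → critical value z_{0.1} = 1.282.
Power = P(Z > 1.282 − δ) = Φ(1.546) = 0.9389.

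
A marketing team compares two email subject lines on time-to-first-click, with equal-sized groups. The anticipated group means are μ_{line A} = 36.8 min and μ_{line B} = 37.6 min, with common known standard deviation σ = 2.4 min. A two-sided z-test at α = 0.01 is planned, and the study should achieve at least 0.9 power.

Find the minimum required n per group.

Standardized effect: d = |μ_{line A} − μ_{line B}| / σ = |36.8 − 37.6| / 2.4 = 0.3333
Set Φ(δ − 2.576) = 0.9; then δ − 2.576 = Φ⁻¹(0.9) = 1.282, giving δ = 3.857.
(The Φ(−δ − z_{α/2}) term is vanishingly small for δ > 0 and is dropped in the standard sample-size formula.)
δ = d·√(n/2) ⇒ n = 2(δ/d)² = 2 × (3.857 / 0.3333)² = 267.83.
Round up to the next whole unit.

n = 268 per group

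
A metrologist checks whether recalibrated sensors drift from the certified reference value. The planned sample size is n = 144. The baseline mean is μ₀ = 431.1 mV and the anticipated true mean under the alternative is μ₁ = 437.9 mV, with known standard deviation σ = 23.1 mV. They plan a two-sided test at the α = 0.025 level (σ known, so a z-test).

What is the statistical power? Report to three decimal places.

Power ≈ 0.902

Standardized effect: d = |μ₁ − μ₀| / σ = |437.9 − 431.1| / 23.1 = 0.2944
Noncentrality parameter: λ = d·√n = 0.2944 × √144 = 3.5325
Critical value for a two-sided test at α = 0.025: z_{α/2} = 2.241.
Power = Φ(λ − 2.241) + Φ(−λ − 2.241) = Φ(1.291) + Φ(-5.774) = 0.9017 + 0.0000 = 0.9017.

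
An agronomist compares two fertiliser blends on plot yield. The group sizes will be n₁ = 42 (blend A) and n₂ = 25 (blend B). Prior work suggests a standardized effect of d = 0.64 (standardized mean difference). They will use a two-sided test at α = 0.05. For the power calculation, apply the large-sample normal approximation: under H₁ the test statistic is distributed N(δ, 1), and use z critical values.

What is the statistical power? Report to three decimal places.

Noncentrality parameter: δ = d / √(1/n₁ + 1/n₂) = 0.64 / √(1/42 + 1/25) = 2.5336
Critical value for a two-sided test at α = 0.05: z_{α/2} = 1.960.
Power = Φ(δ − 1.960) + Φ(−δ − 1.960) = Φ(0.574) + Φ(-4.494) = 0.7169 + 0.0000 = 0.7169.

Power ≈ 0.717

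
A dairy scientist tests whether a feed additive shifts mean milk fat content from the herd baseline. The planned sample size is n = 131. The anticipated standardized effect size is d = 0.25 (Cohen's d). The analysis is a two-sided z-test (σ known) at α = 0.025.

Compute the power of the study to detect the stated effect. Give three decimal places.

Power ≈ 0.732

Noncentrality parameter: δ = d·√n = 0.25 × √131 = 2.8614
Two-sided α = 0.025 → critical value z_{0.0125} = 2.241.
Power = Φ(δ − 2.241) + Φ(−δ − 2.241) = Φ(0.620) + Φ(-5.103) = 0.7324 + 0.0000 = 0.7324.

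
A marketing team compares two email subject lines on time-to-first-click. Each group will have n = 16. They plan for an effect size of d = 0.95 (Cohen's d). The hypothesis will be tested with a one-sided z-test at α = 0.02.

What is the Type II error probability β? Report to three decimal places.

Noncentrality parameter: λ = d·√(n/2) = 0.95 × √(16/2) = 2.6870
One-sided α = 0.02 → critical value z_{0.02} = 2.054.
Power = Φ(λ − 2.054) = Φ(0.633) = 0.7367.
Type II error: β = 1 − power = 1 − 0.7367 = 0.2633.

β ≈ 0.263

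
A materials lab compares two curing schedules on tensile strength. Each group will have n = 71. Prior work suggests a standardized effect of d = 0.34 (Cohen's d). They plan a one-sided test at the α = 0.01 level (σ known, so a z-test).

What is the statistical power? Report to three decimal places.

Noncentrality parameter: δ = d·√(n/2) = 0.34 × √(71/2) = 2.0258
One-sided α = 0.01 → critical value z_{0.01} = 2.326.
Power = Φ(δ − 2.326) = Φ(-0.301) = 0.3819.

Power ≈ 0.382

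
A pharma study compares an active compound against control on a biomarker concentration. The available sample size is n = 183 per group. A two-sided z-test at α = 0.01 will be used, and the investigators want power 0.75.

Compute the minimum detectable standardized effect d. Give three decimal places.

d ≈ 0.340

Required noncentrality: δ = z_{0.005} + z_{0.25} = 2.576 + 0.674 = 3.250.
(Lower-tail contribution to power is negligible for δ > 0.)
δ = d·√(n/2) ⇒ d = δ/√(n/2) = 3.250/√(183/2) = 0.3398.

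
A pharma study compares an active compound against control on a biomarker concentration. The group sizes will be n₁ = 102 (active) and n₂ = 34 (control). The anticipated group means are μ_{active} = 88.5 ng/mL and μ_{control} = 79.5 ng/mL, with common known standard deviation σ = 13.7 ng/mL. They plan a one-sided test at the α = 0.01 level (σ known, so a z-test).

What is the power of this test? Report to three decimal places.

Power ≈ 0.839

Standardized effect: d = |μ_{active} − μ_{control}| / σ = |88.5 − 79.5| / 13.7 = 0.6569
Noncentrality parameter: δ = d / √(1/n₁ + 1/n₂) = 0.6569 / √(1/102 + 1/34) = 3.3174
One-sided α = 0.01 → critical value z_{0.01} = 2.326.
Power = P(Z > 2.326 − δ) = Φ(0.991) = 0.8392.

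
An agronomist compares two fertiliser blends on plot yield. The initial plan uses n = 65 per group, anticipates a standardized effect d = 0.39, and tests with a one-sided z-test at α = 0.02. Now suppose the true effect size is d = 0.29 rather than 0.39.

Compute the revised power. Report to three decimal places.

With d = 0.29: δ = d·√(n/2) = 0.29 × √(65/2) = 1.6533. Critical value z_{0.02} = 2.054.
Revised power = P(Z > 2.054 − δ) = Φ(-0.400) = 0.3444.

Power ≈ 0.344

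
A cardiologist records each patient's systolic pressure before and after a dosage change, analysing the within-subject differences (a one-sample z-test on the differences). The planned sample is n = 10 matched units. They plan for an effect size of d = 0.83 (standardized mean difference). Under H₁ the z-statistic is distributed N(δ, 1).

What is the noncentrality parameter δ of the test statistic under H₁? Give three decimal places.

δ ≈ 2.625

δ = d·√n = 0.83 × √10 = 2.6247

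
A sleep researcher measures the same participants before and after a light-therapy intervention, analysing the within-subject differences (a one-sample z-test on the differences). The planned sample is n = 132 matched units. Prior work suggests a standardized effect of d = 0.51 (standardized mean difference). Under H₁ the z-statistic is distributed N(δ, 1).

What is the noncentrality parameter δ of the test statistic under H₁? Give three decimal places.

δ = d·√n = 0.51 × √132 = 5.8595

δ ≈ 5.859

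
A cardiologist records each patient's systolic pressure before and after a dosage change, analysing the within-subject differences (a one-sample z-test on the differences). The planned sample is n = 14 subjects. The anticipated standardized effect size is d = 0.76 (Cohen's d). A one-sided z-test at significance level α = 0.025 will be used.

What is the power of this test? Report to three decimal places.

Noncentrality parameter: δ = d·√n = 0.76 × √14 = 2.8437
One-sided α = 0.025 → critical value z_{0.025} = 1.960.
Power = Φ(δ − 1.960) = Φ(0.884) = 0.8116.

Power ≈ 0.812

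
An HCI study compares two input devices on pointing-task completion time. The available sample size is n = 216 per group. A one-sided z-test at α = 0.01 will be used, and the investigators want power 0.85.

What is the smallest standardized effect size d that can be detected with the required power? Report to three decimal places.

d ≈ 0.324

Need Φ(δ − 2.326) = 0.85, so δ = 2.326 + 1.036 = 3.363.
δ = d·√(n/2) ⇒ d = δ/√(n/2) = 3.363/√(216/2) = 0.3236.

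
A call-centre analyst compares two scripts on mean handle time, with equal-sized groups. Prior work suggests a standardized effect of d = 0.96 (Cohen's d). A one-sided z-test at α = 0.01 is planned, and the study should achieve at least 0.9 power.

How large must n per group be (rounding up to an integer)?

Set Φ(δ − 2.326) = 0.9; then δ − 2.326 = Φ⁻¹(0.9) = 1.282, giving δ = 3.608.
δ = d·√(n/2) ⇒ n = 2(δ/d)² = 2 × (3.608 / 0.96)² = 28.25.
Round up to the next whole unit.

n = 29 per group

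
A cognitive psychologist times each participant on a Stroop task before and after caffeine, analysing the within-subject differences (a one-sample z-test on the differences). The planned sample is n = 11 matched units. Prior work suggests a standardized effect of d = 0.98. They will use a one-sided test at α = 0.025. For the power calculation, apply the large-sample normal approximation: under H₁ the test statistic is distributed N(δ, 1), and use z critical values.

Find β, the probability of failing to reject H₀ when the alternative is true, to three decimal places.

Noncentrality parameter: δ = d·√n = 0.98 × √11 = 3.2503
Critical value for a one-sided test at α = 0.025: z_α = 1.960.
Power = P(Z > 1.960 − δ) = Φ(1.290) = 0.9015.
Type II error: β = 1 − power = 1 − 0.9015 = 0.0985.

β ≈ 0.098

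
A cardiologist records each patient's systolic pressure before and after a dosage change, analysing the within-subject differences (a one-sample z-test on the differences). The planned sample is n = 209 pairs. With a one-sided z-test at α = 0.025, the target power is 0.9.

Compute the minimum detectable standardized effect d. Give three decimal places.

Required noncentrality: δ = z_{0.025} + z_{0.10} = 1.960 + 1.282 = 3.242.
δ = d·√n ⇒ d = δ/√n = 3.242/√209 = 0.2242.

d ≈ 0.224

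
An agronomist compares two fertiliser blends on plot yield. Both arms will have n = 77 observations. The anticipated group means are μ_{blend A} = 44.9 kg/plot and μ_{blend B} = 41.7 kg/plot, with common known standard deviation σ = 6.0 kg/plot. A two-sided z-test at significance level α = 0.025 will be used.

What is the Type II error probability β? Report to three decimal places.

Standardized effect: d = |μ_{blend A} − μ_{blend B}| / σ = |44.9 − 41.7| / 6.0 = 0.5333
Noncentrality parameter: δ = d·√(n/2) = 0.5333 × √(77/2) = 3.3092
Two-sided α = 0.025 → critical value z_{0.0125} = 2.241.
Power = Φ(δ − 2.241) + Φ(−δ − 2.241) = Φ(1.068) + Φ(-5.551) = 0.8572 + 0.0000 = 0.8572.
Type II error: β = 1 − power = 1 − 0.8572 = 0.1428.

β ≈ 0.143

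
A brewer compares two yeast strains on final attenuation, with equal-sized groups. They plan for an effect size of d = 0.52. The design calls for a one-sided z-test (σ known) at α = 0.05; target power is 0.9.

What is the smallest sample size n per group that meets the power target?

Set Φ(δ − 1.645) = 0.9; then δ − 1.645 = Φ⁻¹(0.9) = 1.282, giving δ = 2.926.
δ = d·√(n/2) ⇒ n = 2(δ/d)² = 2 × (2.926 / 0.52)² = 63.34.
Round up to the next whole unit.

n = 64 per group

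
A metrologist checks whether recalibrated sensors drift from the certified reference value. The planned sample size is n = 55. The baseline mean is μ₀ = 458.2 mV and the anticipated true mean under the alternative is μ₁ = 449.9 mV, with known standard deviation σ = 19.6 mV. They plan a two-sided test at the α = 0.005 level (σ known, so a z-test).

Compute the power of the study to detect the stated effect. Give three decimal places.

Standardized effect: d = |μ₁ − μ₀| / σ = |449.9 − 458.2| / 19.6 = 0.4235
Noncentrality parameter: δ = d·√n = 0.4235 × √55 = 3.1405
Critical value for a two-sided test at α = 0.005: z_{α/2} = 2.807.
Power = Φ(δ − 2.807) + Φ(−δ − 2.807) = Φ(0.333) + Φ(-5.948) = 0.6306 + 0.0000 = 0.6306.

Power ≈ 0.631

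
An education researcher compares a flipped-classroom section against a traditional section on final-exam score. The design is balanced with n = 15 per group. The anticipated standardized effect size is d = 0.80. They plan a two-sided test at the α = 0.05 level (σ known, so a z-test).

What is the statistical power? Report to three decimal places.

Power ≈ 0.591

Noncentrality parameter: δ = d·√(n/2) = 0.80 × √(15/2) = 2.1909
Critical value for a two-sided test at α = 0.05: z_{α/2} = 1.960.
Power = Φ(δ − 1.960) + Φ(−δ − 1.960) = Φ(0.231) + Φ(-4.151) = 0.5913 + 0.0000 = 0.5913.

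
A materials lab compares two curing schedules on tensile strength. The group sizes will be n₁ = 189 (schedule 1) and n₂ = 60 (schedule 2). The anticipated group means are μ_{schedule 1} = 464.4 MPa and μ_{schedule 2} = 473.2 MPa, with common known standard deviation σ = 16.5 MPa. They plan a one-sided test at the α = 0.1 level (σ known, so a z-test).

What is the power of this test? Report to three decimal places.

Power ≈ 0.990

Standardized effect: d = |μ_{schedule 1} − μ_{schedule 2}| / σ = |464.4 − 473.2| / 16.5 = 0.5333
Noncentrality parameter: δ = d / √(1/n₁ + 1/n₂) = 0.5333 / √(1/189 + 1/60) = 3.5992
Critical value for a one-sided test at α = 0.1: z_α = 1.282.
Power = P(Z > 1.282 − δ) = Φ(2.318) = 0.9898.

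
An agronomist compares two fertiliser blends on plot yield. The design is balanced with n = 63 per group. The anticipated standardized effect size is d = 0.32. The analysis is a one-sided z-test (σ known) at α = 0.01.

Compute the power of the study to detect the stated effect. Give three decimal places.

Power ≈ 0.298

Noncentrality parameter: δ = d·√(n/2) = 0.32 × √(63/2) = 1.7960
One-sided α = 0.01 → critical value z_{0.01} = 2.326.
Power = P(Z > 2.326 − δ) = Φ(-0.530) = 0.2979.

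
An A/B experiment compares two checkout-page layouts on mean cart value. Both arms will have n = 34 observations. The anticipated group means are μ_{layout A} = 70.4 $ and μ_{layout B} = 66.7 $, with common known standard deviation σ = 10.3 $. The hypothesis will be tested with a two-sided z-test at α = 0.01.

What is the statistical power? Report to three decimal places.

Power ≈ 0.137

Standardized effect: d = |μ_{layout A} − μ_{layout B}| / σ = |70.4 − 66.7| / 10.3 = 0.3592
Noncentrality parameter: δ = d·√(n/2) = 0.3592 × √(34/2) = 1.4811
Two-sided α = 0.01 → critical value z_{0.005} = 2.576.
Power = Φ(δ − 2.576) + Φ(−δ − 2.576) = Φ(-1.095) + Φ(-4.057) = 0.1368 + 0.0000 = 0.1368.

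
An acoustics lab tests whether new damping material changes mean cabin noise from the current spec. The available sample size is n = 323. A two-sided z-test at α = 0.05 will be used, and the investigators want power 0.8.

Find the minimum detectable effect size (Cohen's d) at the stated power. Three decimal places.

Required noncentrality: δ = z_{0.025} + z_{0.20} = 1.960 + 0.842 = 2.802.
(Lower-tail contribution to power is negligible for δ > 0.)
δ = d·√n ⇒ d = δ/√n = 2.802/√323 = 0.1559.

d ≈ 0.156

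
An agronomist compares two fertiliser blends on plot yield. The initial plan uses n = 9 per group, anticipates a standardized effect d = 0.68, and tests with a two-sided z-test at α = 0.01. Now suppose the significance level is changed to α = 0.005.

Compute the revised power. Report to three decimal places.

δ = d·√(n/2) = 0.68 × √(9/2) = 1.4425 (unchanged). New critical value: z_{0.0025} = 2.807.
Revised power = Φ(δ − 2.807) + Φ(−δ − 2.807) = Φ(-1.365) + Φ(-4.250) = 0.0862 + 0.0000 = 0.0862.

Power ≈ 0.086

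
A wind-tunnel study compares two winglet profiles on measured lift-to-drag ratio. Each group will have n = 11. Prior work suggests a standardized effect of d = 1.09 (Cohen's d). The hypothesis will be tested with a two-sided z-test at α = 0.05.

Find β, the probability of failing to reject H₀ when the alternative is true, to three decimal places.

β ≈ 0.275

Noncentrality parameter: λ = d·√(n/2) = 1.09 × √(11/2) = 2.5563
Critical value for a two-sided test at α = 0.05: z_{α/2} = 1.960.
Power = Φ(λ − 1.960) + Φ(−λ − 1.960) = Φ(0.596) + Φ(-4.516) = 0.7245 + 0.0000 = 0.7245.
Type II error: β = 1 − power = 1 − 0.7245 = 0.2755.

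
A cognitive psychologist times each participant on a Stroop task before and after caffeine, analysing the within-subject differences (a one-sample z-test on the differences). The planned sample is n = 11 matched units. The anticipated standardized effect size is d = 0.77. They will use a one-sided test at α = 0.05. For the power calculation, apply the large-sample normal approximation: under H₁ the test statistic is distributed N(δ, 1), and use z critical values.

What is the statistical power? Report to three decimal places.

Noncentrality parameter: λ = d·√n = 0.77 × √11 = 2.5538
Critical value for a one-sided test at α = 0.05: z_α = 1.645.
Power = Φ(λ − 1.645) = Φ(0.909) = 0.8183.

Power ≈ 0.818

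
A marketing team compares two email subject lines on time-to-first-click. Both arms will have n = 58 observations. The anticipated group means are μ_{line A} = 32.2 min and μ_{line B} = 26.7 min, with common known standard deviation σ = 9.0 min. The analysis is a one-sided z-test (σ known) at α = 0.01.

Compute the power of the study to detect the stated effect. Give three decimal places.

Power ≈ 0.833

Standardized effect: d = |μ_{line A} − μ_{line B}| / σ = |32.2 − 26.7| / 9.0 = 0.6111
Noncentrality parameter: δ = d·√(n/2) = 0.6111 × √(58/2) = 3.2909
Critical value for a one-sided test at α = 0.01: z_α = 2.326.
Power = Φ(δ − 2.326) = Φ(0.965) = 0.8326.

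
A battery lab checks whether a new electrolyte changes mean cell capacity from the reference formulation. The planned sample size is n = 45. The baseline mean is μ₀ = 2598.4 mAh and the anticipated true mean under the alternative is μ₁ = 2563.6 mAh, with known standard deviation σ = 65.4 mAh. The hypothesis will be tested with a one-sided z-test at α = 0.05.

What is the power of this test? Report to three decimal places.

Standardized effect: d = |μ₁ − μ₀| / σ = |2563.6 − 2598.4| / 65.4 = 0.5321
Noncentrality parameter: δ = d·√n = 0.5321 × √45 = 3.5695
Critical value for a one-sided test at α = 0.05: z_α = 1.645.
Power = P(Z > 1.645 − δ) = Φ(1.925) = 0.9729.

Power ≈ 0.973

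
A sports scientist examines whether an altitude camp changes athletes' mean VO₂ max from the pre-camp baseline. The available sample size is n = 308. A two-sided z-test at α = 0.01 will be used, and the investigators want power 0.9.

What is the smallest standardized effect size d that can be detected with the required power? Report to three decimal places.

d ≈ 0.220

Required noncentrality: δ = z_{0.005} + z_{0.10} = 2.576 + 1.282 = 3.857.
(The second rejection-region term Φ(−δ − z_{α/2}) is negligible and dropped.)
δ = d·√n ⇒ d = δ/√n = 3.857/√308 = 0.2198.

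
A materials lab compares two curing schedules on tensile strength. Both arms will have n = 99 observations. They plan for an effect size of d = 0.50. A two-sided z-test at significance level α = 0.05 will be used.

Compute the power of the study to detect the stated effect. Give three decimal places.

Power ≈ 0.940

Noncentrality parameter: δ = d·√(n/2) = 0.50 × √(99/2) = 3.5178
Critical value for a two-sided test at α = 0.05: z_{α/2} = 1.960.
Power = Φ(δ − 1.960) + Φ(−δ − 1.960) = Φ(1.558) + Φ(-5.478) = 0.9404 + 0.0000 = 0.9404.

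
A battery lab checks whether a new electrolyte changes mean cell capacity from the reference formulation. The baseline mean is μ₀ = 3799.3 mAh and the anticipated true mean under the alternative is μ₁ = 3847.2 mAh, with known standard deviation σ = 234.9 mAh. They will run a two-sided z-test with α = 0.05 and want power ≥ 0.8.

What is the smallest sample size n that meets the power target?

Standardized effect: d = |μ₁ − μ₀| / σ = |3847.2 − 3799.3| / 234.9 = 0.2039
For power 0.8 need Φ(δ − z_{0.025}) = 0.8, so δ = z_{0.025} + z_{0.20} = 1.960 + 0.842 = 2.802.
(The Φ(−δ − z_{α/2}) term is vanishingly small for δ > 0 and is dropped in the standard sample-size formula.)
δ = d·√n ⇒ n = (δ/d)² = (2.802 / 0.2039)² = 188.76.
Rounding up, n = 189.

n = 189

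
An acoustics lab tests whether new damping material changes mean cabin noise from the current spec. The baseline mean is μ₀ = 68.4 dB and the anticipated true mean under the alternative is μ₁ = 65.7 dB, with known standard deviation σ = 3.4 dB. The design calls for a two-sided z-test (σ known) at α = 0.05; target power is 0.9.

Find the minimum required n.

Standardized effect: d = |μ₁ − μ₀| / σ = |65.7 − 68.4| / 3.4 = 0.7941
Set Φ(δ − 1.960) = 0.9; then δ − 1.960 = Φ⁻¹(0.9) = 1.282, giving δ = 3.242.
(For δ > 0 the lower-tail rejection region contributes negligibly to power, so the one-term inversion is standard.)
δ = d·√n ⇒ n = (δ/d)² = (3.242 / 0.7941)² = 16.66.
Round up to the next whole unit.

n = 17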